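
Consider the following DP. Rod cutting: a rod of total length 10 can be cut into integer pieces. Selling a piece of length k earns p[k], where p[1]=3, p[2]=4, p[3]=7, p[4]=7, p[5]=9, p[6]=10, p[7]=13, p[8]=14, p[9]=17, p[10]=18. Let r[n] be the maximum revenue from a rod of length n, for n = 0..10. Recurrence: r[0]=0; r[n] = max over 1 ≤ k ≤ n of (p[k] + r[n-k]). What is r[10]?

30

   n    0    1    2    3    4    5    6    7    8    9   10
r[n]    0    3    6    9   12   15   18   21   24   27   30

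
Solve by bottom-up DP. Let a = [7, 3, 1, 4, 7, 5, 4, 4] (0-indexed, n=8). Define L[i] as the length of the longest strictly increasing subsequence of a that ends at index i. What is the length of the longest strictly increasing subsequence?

   i    0    1    2    3    4    5    6    7
a[i]    7    3    1    4    7    5    4    4
L[i]    1    1    1    2    3    3    2    2

3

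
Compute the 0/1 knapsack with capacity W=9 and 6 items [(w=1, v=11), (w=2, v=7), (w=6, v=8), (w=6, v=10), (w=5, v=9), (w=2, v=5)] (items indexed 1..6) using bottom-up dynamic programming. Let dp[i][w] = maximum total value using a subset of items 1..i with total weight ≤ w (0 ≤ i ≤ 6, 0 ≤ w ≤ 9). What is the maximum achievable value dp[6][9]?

28

i\w   0   1   2   3   4   5   6   7   8   9
  0   0   0   0   0   0   0   0   0   0   0
  1   0  11  11  11  11  11  11  11  11  11
  2   0  11  11  18  18  18  18  18  18  18
  3   0  11  11  18  18  18  18  19  19  26
  4   0  11  11  18  18  18  18  21  21  28
  5   0  11  11  18  18  18  20  21  27  28
  6   0  11  11  18  18  23  23  23  27  28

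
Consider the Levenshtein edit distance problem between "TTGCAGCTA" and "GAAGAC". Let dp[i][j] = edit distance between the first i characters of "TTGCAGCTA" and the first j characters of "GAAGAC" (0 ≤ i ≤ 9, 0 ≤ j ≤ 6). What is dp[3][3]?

   ''  G  A  A  G  A  C
''  0  1  2  3  4  5  6
 T  1  1  2  3  4  5  6
 T  2  2  2  3  4  5  6
 G  3  2  3  3  3  4  5
 C  4  3  3  4  4  4  4
 A  5  4  3  3  4  4  5
 G  6  5  4  4  3  4  5
 C  7  6  5  5  4  4  4
 T  8  7  6  6  5  5  5
 A  9  8  7  6  6  5  6

3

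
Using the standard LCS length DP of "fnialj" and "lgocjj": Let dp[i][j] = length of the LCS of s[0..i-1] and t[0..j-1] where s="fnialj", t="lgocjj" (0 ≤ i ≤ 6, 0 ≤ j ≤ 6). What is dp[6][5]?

   ''  l  g  o  c  j  j
''  0  0  0  0  0  0  0
 f  0  0  0  0  0  0  0
 n  0  0  0  0  0  0  0
 i  0  0  0  0  0  0  0
 a  0  0  0  0  0  0  0
 l  0  1  1  1  1  1  1
 j  0  1  1  1  1  2  2

2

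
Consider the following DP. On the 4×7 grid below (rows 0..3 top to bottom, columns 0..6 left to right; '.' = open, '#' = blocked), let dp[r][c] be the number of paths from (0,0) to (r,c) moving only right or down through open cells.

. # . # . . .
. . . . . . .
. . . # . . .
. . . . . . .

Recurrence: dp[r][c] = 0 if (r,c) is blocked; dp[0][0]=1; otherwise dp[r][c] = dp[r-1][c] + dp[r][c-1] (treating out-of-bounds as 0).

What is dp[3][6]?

r\c   0   1   2   3   4   5   6
  0   1   0   0   0   0   0   0
  1   1   1   1   1   1   1   1
  2   1   2   3   0   1   2   3
  3   1   3   6   6   7   9  12

12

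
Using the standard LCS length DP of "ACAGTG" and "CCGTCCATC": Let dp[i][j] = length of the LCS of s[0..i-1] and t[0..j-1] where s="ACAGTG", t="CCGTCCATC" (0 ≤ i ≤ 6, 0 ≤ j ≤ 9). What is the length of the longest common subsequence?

   ''  C  C  G  T  C  C  A  T  C
''  0  0  0  0  0  0  0  0  0  0
 A  0  0  0  0  0  0  0  1  1  1
 C  0  1  1  1  1  1  1  1  1  2
 A  0  1  1  1  1  1  1  2  2  2
 G  0  1  1  2  2  2  2  2  2  2
 T  0  1  1  2  3  3  3  3  3  3
 G  0  1  1  2  3  3  3  3  3  3

3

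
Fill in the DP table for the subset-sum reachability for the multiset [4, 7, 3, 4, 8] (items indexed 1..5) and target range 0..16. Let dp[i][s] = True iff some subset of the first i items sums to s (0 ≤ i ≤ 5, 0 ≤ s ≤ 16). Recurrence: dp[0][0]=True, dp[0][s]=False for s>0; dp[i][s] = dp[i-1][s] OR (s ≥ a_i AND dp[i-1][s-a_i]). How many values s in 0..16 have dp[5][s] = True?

i\s   0   1   2   3   4   5   6   7   8   9  10  11  12  13  14  15  16
  0   T   F   F   F   F   F   F   F   F   F   F   F   F   F   F   F   F
  1   T   F   F   F   T   F   F   F   F   F   F   F   F   F   F   F   F
  2   T   F   F   F   T   F   F   T   F   F   F   T   F   F   F   F   F
  3   T   F   F   T   T   F   F   T   F   F   T   T   F   F   T   F   F
  4   T   F   F   T   T   F   F   T   T   F   T   T   F   F   T   T   F
  5   T   F   F   T   T   F   F   T   T   F   T   T   T   F   T   T   T

11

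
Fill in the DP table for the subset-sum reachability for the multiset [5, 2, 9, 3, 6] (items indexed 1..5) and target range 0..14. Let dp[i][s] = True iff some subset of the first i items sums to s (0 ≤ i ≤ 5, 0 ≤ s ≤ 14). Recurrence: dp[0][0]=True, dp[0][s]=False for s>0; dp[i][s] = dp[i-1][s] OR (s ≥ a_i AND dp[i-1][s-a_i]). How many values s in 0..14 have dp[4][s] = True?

11

i\s   0   1   2   3   4   5   6   7   8   9  10  11  12  13  14
  0   T   F   F   F   F   F   F   F   F   F   F   F   F   F   F
  1   T   F   F   F   F   T   F   F   F   F   F   F   F   F   F
  2   T   F   T   F   F   T   F   T   F   F   F   F   F   F   F
  3   T   F   T   F   F   T   F   T   F   T   F   T   F   F   T
  4   T   F   T   T   F   T   F   T   T   T   T   T   T   F   T
  5   T   F   T   T   F   T   T   T   T   T   T   T   T   T   T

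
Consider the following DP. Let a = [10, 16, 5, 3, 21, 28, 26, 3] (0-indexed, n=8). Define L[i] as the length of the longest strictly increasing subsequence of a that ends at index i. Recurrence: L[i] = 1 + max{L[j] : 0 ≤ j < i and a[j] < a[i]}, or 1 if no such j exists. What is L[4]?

3

   i    0    1    2    3    4    5    6    7
a[i]   10   16    5    3   21   28   26    3
L[i]    1    2    1    1    3    4    4    1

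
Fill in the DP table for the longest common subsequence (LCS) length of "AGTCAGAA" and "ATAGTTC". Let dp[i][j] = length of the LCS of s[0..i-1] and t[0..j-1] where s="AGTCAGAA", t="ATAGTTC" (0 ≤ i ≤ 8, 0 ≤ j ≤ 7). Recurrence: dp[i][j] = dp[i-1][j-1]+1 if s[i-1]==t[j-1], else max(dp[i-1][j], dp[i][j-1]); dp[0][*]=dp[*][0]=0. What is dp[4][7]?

   ''  A  T  A  G  T  T  C
''  0  0  0  0  0  0  0  0
 A  0  1  1  1  1  1  1  1
 G  0  1  1  1  2  2  2  2
 T  0  1  2  2  2  3  3  3
 C  0  1  2  2  2  3  3  4
 A  0  1  2  3  3  3  3  4
 G  0  1  2  3  4  4  4  4
 A  0  1  2  3  4  4  4  4
 A  0  1  2  3  4  4  4  4

4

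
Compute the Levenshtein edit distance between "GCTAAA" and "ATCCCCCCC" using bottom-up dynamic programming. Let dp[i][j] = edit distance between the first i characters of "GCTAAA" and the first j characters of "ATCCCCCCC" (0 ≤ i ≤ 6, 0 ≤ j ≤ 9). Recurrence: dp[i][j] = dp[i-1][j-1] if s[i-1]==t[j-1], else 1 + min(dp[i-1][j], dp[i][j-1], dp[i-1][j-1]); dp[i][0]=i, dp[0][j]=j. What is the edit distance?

   ''  A  T  C  C  C  C  C  C  C
''  0  1  2  3  4  5  6  7  8  9
 G  1  1  2  3  4  5  6  7  8  9
 C  2  2  2  2  3  4  5  6  7  8
 T  3  3  2  3  3  4  5  6  7  8
 A  4  3  3  3  4  4  5  6  7  8
 A  5  4  4  4  4  5  5  6  7  8
 A  6  5  5  5  5  5  6  6  7  8

8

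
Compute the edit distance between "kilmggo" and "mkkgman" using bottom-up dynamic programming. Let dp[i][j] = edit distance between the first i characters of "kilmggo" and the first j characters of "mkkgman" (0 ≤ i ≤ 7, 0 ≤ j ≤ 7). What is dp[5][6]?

   ''  m  k  k  g  m  a  n
''  0  1  2  3  4  5  6  7
 k  1  1  1  2  3  4  5  6
 i  2  2  2  2  3  4  5  6
 l  3  3  3  3  3  4  5  6
 m  4  3  4  4  4  3  4  5
 g  5  4  4  5  4  4  4  5
 g  6  5  5  5  5  5  5  5
 o  7  6  6  6  6  6  6  6

4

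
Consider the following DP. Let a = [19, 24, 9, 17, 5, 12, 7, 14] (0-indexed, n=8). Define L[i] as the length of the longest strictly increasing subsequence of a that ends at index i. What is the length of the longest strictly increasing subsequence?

   i    0    1    2    3    4    5    6    7
a[i]   19   24    9   17    5   12    7   14
L[i]    1    2    1    2    1    2    2    3

3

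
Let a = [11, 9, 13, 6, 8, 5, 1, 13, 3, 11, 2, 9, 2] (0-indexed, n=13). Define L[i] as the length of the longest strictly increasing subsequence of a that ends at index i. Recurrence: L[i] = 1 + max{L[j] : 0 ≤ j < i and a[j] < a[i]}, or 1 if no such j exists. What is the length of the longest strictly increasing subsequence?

3

   i    0    1    2    3    4    5    6    7    8    9   10   11   12
a[i]   11    9   13    6    8    5    1   13    3   11    2    9    2
L[i]    1    1    2    1    2    1    1    3    2    3    2    3    2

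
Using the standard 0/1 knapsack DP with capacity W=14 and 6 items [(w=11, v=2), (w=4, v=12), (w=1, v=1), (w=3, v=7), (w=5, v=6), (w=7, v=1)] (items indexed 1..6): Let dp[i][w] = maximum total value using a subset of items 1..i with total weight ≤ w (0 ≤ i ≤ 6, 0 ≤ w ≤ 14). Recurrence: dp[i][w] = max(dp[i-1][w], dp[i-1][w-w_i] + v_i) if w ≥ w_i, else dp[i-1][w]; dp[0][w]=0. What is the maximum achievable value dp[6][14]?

i\w   0   1   2   3   4   5   6   7   8   9  10  11  12  13  14
  0   0   0   0   0   0   0   0   0   0   0   0   0   0   0   0
  1   0   0   0   0   0   0   0   0   0   0   0   2   2   2   2
  2   0   0   0   0  12  12  12  12  12  12  12  12  12  12  12
  3   0   1   1   1  12  13  13  13  13  13  13  13  13  13  13
  4   0   1   1   7  12  13  13  19  20  20  20  20  20  20  20
  5   0   1   1   7  12  13  13  19  20  20  20  20  25  26  26
  6   0   1   1   7  12  13  13  19  20  20  20  20  25  26  26

26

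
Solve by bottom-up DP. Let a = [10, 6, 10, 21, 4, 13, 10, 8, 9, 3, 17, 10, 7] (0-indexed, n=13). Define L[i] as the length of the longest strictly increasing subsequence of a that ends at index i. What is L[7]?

   i    0    1    2    3    4    5    6    7    8    9   10   11   12
a[i]   10    6   10   21    4   13   10    8    9    3   17   10    7
L[i]    1    1    2    3    1    3    2    2    3    1    4    4    2

2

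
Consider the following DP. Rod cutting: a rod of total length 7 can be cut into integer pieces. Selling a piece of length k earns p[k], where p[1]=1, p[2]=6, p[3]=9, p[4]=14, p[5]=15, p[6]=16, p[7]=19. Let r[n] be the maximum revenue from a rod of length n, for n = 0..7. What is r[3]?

9

   n    0    1    2    3    4    5    6    7
r[n]    0    1    6    9   14   15   20   23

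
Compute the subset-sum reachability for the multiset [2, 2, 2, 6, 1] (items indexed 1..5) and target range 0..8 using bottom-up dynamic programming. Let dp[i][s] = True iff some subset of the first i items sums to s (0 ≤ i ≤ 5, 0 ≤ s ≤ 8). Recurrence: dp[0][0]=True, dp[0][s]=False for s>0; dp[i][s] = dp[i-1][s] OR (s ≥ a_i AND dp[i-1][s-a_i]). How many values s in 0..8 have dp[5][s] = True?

i\s   0   1   2   3   4   5   6   7   8
  0   T   F   F   F   F   F   F   F   F
  1   T   F   T   F   F   F   F   F   F
  2   T   F   T   F   T   F   F   F   F
  3   T   F   T   F   T   F   T   F   F
  4   T   F   T   F   T   F   T   F   T
  5   T   T   T   T   T   T   T   T   T

9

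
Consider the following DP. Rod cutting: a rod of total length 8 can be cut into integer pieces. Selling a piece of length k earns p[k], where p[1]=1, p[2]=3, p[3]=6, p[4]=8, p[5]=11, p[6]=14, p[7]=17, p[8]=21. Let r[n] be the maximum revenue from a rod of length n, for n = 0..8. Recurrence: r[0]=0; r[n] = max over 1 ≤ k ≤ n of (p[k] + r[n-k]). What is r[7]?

17

   n    0    1    2    3    4    5    6    7    8
r[n]    0    1    3    6    8   11   14   17   21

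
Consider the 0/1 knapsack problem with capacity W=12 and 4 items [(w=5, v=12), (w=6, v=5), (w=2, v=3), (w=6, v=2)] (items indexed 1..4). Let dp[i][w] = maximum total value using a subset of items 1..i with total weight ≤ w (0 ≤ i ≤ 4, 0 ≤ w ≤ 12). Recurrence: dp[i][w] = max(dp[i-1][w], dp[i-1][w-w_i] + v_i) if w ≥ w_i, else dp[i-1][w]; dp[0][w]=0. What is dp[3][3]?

i\w   0   1   2   3   4   5   6   7   8   9  10  11  12
  0   0   0   0   0   0   0   0   0   0   0   0   0   0
  1   0   0   0   0   0  12  12  12  12  12  12  12  12
  2   0   0   0   0   0  12  12  12  12  12  12  17  17
  3   0   0   3   3   3  12  12  15  15  15  15  17  17
  4   0   0   3   3   3  12  12  15  15  15  15  17  17

3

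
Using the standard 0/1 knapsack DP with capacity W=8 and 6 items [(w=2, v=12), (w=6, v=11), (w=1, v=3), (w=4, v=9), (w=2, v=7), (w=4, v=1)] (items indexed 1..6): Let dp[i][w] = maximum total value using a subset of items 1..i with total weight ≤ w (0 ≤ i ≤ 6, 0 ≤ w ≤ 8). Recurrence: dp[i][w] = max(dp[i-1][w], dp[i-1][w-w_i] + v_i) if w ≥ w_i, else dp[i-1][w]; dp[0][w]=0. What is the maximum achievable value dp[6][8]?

28

i\w   0   1   2   3   4   5   6   7   8
  0   0   0   0   0   0   0   0   0   0
  1   0   0  12  12  12  12  12  12  12
  2   0   0  12  12  12  12  12  12  23
  3   0   3  12  15  15  15  15  15  23
  4   0   3  12  15  15  15  21  24  24
  5   0   3  12  15  19  22  22  24  28
  6   0   3  12  15  19  22  22  24  28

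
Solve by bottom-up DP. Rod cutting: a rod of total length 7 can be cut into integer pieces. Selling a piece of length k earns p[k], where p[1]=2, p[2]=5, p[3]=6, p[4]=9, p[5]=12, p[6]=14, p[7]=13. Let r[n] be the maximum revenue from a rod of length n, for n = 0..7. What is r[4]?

   n    0    1    2    3    4    5    6    7
r[n]    0    2    5    7   10   12   15   17

10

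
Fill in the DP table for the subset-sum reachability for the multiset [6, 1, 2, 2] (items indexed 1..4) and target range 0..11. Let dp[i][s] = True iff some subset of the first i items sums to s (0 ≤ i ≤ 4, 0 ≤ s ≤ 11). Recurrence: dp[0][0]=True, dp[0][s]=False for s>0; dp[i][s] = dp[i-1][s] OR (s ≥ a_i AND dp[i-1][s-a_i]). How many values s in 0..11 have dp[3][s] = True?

8

i\s   0   1   2   3   4   5   6   7   8   9  10  11
  0   T   F   F   F   F   F   F   F   F   F   F   F
  1   T   F   F   F   F   F   T   F   F   F   F   F
  2   T   T   F   F   F   F   T   T   F   F   F   F
  3   T   T   T   T   F   F   T   T   T   T   F   F
  4   T   T   T   T   T   T   T   T   T   T   T   T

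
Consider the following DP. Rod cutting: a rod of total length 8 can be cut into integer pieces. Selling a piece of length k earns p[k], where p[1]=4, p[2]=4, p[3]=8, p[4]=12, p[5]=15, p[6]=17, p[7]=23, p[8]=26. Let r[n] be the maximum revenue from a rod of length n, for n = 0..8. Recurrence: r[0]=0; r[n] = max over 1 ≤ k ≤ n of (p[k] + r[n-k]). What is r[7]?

28

   n    0    1    2    3    4    5    6    7    8
r[n]    0    4    8   12   16   20   24   28   32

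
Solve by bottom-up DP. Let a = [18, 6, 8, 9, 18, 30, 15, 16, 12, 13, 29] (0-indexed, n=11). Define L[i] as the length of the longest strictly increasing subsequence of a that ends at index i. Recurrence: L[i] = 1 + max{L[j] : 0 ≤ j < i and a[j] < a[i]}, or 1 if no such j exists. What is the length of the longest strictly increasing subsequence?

   i    0    1    2    3    4    5    6    7    8    9   10
a[i]   18    6    8    9   18   30   15   16   12   13   29
L[i]    1    1    2    3    4    5    4    5    4    5    6

6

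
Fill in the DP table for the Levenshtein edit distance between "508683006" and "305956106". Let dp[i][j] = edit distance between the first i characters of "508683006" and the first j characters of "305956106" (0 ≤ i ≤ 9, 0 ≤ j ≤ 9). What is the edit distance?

   ''  3  0  5  9  5  6  1  0  6
''  0  1  2  3  4  5  6  7  8  9
 5  1  1  2  2  3  4  5  6  7  8
 0  2  2  1  2  3  4  5  6  6  7
 8  3  3  2  2  3  4  5  6  7  7
 6  4  4  3  3  3  4  4  5  6  7
 8  5  5  4  4  4  4  5  5  6  7
 3  6  5  5  5  5  5  5  6  6  7
 0  7  6  5  6  6  6  6  6  6  7
 0  8  7  6  6  7  7  7  7  6  7
 6  9  8  7  7  7  8  7  8  7  6

6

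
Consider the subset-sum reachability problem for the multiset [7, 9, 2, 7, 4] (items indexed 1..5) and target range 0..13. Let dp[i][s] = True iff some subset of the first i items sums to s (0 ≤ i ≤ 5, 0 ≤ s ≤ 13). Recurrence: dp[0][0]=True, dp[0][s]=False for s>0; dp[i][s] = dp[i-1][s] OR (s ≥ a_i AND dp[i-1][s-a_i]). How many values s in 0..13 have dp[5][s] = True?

i\s   0   1   2   3   4   5   6   7   8   9  10  11  12  13
  0   T   F   F   F   F   F   F   F   F   F   F   F   F   F
  1   T   F   F   F   F   F   F   T   F   F   F   F   F   F
  2   T   F   F   F   F   F   F   T   F   T   F   F   F   F
  3   T   F   T   F   F   F   F   T   F   T   F   T   F   F
  4   T   F   T   F   F   F   F   T   F   T   F   T   F   F
  5   T   F   T   F   T   F   T   T   F   T   F   T   F   T

8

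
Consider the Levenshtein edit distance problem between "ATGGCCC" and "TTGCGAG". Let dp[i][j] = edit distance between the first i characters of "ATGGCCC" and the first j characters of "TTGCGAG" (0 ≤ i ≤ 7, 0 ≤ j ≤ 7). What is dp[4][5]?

   ''  T  T  G  C  G  A  G
''  0  1  2  3  4  5  6  7
 A  1  1  2  3  4  5  5  6
 T  2  1  1  2  3  4  5  6
 G  3  2  2  1  2  3  4  5
 G  4  3  3  2  2  2  3  4
 C  5  4  4  3  2  3  3  4
 C  6  5  5  4  3  3  4  4
 C  7  6  6  5  4  4  4  5

2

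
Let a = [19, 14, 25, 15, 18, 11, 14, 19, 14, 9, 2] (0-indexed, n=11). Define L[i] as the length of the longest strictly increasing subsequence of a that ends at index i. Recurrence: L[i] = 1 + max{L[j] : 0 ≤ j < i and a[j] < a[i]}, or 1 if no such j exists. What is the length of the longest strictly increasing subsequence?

   i    0    1    2    3    4    5    6    7    8    9   10
a[i]   19   14   25   15   18   11   14   19   14    9    2
L[i]    1    1    2    2    3    1    2    4    2    1    1

4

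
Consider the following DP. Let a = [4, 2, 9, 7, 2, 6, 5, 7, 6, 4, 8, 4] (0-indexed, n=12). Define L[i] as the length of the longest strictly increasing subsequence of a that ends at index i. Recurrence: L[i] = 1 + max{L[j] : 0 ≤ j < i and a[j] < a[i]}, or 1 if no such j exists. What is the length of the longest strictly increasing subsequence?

   i    0    1    2    3    4    5    6    7    8    9   10   11
a[i]    4    2    9    7    2    6    5    7    6    4    8    4
L[i]    1    1    2    2    1    2    2    3    3    2    4    2

4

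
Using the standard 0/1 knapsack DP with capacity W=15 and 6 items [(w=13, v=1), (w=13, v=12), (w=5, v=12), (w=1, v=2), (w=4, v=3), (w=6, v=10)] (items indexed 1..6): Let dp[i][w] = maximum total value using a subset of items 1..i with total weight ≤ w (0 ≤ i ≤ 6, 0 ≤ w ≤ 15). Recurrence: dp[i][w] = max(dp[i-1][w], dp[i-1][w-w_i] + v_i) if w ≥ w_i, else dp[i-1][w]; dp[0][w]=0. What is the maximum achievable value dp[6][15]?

i\w   0   1   2   3   4   5   6   7   8   9  10  11  12  13  14  15
  0   0   0   0   0   0   0   0   0   0   0   0   0   0   0   0   0
  1   0   0   0   0   0   0   0   0   0   0   0   0   0   1   1   1
  2   0   0   0   0   0   0   0   0   0   0   0   0   0  12  12  12
  3   0   0   0   0   0  12  12  12  12  12  12  12  12  12  12  12
  4   0   2   2   2   2  12  14  14  14  14  14  14  14  14  14  14
  5   0   2   2   2   3  12  14  14  14  15  17  17  17  17  17  17
  6   0   2   2   2   3  12  14  14  14  15  17  22  24  24  24  25

25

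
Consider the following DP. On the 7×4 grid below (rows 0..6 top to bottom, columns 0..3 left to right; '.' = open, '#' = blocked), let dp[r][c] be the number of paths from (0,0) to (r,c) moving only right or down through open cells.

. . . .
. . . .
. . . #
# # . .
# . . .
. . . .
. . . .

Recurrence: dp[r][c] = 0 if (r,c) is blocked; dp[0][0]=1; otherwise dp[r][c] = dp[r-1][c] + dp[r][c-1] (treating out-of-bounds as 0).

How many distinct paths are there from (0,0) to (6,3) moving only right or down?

r\c   0   1   2   3
  0   1   1   1   1
  1   1   2   3   4
  2   1   3   6   0
  3   0   0   6   6
  4   0   0   6  12
  5   0   0   6  18
  6   0   0   6  24

24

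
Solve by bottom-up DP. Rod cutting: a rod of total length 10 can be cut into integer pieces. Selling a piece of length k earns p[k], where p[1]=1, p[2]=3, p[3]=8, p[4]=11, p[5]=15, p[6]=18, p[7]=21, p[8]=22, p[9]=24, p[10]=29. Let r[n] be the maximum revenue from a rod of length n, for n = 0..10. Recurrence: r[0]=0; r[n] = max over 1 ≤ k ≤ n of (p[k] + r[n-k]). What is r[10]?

   n    0    1    2    3    4    5    6    7    8    9   10
r[n]    0    1    3    8   11   15   18   21   23   26   30

30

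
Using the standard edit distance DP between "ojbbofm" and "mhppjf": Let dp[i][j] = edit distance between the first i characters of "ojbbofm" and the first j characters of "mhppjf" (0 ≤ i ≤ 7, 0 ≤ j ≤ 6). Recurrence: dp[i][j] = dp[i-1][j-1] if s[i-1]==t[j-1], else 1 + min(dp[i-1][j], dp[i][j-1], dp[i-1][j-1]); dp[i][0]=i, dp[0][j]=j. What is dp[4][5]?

5

   ''  m  h  p  p  j  f
''  0  1  2  3  4  5  6
 o  1  1  2  3  4  5  6
 j  2  2  2  3  4  4  5
 b  3  3  3  3  4  5  5
 b  4  4  4  4  4  5  6
 o  5  5  5  5  5  5  6
 f  6  6  6  6  6  6  5
 m  7  6  7  7  7  7  6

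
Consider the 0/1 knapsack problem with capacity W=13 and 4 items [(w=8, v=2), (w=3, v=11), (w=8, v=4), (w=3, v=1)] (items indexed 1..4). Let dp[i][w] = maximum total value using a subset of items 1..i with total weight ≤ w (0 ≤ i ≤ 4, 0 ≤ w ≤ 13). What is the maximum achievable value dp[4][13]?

15

i\w   0   1   2   3   4   5   6   7   8   9  10  11  12  13
  0   0   0   0   0   0   0   0   0   0   0   0   0   0   0
  1   0   0   0   0   0   0   0   0   2   2   2   2   2   2
  2   0   0   0  11  11  11  11  11  11  11  11  13  13  13
  3   0   0   0  11  11  11  11  11  11  11  11  15  15  15
  4   0   0   0  11  11  11  12  12  12  12  12  15  15  15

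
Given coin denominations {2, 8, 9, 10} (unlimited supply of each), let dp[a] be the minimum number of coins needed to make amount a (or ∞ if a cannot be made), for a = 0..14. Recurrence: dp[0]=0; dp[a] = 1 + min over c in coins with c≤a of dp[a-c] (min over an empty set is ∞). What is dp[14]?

3

 a  0  1  2  3  4  5  6  7  8  9 10 11 12 13 14
dp  0  -  1  -  2  -  3  -  1  1  1  2  2  3  3
(- denotes ∞ / unreachable)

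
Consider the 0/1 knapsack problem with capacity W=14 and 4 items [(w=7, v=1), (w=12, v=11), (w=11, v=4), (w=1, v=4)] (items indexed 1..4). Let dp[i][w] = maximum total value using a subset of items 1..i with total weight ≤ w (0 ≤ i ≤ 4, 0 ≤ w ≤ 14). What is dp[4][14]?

15

i\w   0   1   2   3   4   5   6   7   8   9  10  11  12  13  14
  0   0   0   0   0   0   0   0   0   0   0   0   0   0   0   0
  1   0   0   0   0   0   0   0   1   1   1   1   1   1   1   1
  2   0   0   0   0   0   0   0   1   1   1   1   1  11  11  11
  3   0   0   0   0   0   0   0   1   1   1   1   4  11  11  11
  4   0   4   4   4   4   4   4   4   5   5   5   5  11  15  15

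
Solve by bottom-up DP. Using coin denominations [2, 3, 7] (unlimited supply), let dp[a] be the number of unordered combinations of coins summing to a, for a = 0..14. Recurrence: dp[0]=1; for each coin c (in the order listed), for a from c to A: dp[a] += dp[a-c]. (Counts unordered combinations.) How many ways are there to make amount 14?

after  coin     0     1     2     3     4     5     6     7     8     9    10    11    12    13    14
          2     1     0     1     0     1     0     1     0     1     0     1     0     1     0     1
          3     1     0     1     1     1     1     2     1     2     2     2     2     3     2     3
          7     1     0     1     1     1     1     2     2     2     3     3     3     4     4     5

5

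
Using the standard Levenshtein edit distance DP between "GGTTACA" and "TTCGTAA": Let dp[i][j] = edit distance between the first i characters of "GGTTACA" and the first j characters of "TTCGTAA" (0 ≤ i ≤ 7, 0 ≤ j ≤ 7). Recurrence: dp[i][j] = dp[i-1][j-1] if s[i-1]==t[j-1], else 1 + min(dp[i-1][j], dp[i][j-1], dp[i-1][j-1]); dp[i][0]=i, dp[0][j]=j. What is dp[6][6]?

   ''  T  T  C  G  T  A  A
''  0  1  2  3  4  5  6  7
 G  1  1  2  3  3  4  5  6
 G  2  2  2  3  3  4  5  6
 T  3  2  2  3  4  3  4  5
 T  4  3  2  3  4  4  4  5
 A  5  4  3  3  4  5  4  4
 C  6  5  4  3  4  5  5  5
 A  7  6  5  4  4  5  5  5

5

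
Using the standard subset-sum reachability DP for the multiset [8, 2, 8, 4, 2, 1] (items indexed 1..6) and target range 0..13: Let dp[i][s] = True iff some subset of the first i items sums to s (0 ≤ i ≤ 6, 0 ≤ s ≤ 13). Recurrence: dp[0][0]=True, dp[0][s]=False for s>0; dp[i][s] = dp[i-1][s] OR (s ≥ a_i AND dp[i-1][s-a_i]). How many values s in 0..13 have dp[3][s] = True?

i\s   0   1   2   3   4   5   6   7   8   9  10  11  12  13
  0   T   F   F   F   F   F   F   F   F   F   F   F   F   F
  1   T   F   F   F   F   F   F   F   T   F   F   F   F   F
  2   T   F   T   F   F   F   F   F   T   F   T   F   F   F
  3   T   F   T   F   F   F   F   F   T   F   T   F   F   F
  4   T   F   T   F   T   F   T   F   T   F   T   F   T   F
  5   T   F   T   F   T   F   T   F   T   F   T   F   T   F
  6   T   T   T   T   T   T   T   T   T   T   T   T   T   T

4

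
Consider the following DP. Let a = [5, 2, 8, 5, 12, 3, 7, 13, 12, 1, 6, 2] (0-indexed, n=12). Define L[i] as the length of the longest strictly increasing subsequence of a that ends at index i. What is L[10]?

3

   i    0    1    2    3    4    5    6    7    8    9   10   11
a[i]    5    2    8    5   12    3    7   13   12    1    6    2
L[i]    1    1    2    2    3    2    3    4    4    1    3    2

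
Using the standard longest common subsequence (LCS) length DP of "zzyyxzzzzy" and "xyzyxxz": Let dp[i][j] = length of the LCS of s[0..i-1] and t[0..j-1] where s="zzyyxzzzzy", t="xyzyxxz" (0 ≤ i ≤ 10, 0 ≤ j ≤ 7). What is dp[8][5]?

3

   ''  x  y  z  y  x  x  z
''  0  0  0  0  0  0  0  0
 z  0  0  0  1  1  1  1  1
 z  0  0  0  1  1  1  1  2
 y  0  0  1  1  2  2  2  2
 y  0  0  1  1  2  2  2  2
 x  0  1  1  1  2  3  3  3
 z  0  1  1  2  2  3  3  4
 z  0  1  1  2  2  3  3  4
 z  0  1  1  2  2  3  3  4
 z  0  1  1  2  2  3  3  4
 y  0  1  2  2  3  3  3  4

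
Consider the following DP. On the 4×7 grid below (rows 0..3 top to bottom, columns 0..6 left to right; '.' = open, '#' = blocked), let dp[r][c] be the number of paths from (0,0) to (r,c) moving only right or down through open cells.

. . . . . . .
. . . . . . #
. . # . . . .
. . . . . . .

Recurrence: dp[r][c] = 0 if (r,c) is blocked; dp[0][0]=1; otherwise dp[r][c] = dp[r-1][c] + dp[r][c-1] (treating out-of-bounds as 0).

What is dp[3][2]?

4

r\c   0   1   2   3   4   5   6
  0   1   1   1   1   1   1   1
  1   1   2   3   4   5   6   0
  2   1   3   0   4   9  15  15
  3   1   4   4   8  17  32  47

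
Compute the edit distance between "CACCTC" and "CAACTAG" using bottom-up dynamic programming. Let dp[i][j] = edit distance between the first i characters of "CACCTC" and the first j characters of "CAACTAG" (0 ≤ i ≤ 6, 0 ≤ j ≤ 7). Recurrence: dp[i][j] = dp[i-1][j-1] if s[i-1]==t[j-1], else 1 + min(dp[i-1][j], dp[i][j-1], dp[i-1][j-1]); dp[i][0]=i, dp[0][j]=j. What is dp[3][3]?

   ''  C  A  A  C  T  A  G
''  0  1  2  3  4  5  6  7
 C  1  0  1  2  3  4  5  6
 A  2  1  0  1  2  3  4  5
 C  3  2  1  1  1  2  3  4
 C  4  3  2  2  1  2  3  4
 T  5  4  3  3  2  1  2  3
 C  6  5  4  4  3  2  2  3

1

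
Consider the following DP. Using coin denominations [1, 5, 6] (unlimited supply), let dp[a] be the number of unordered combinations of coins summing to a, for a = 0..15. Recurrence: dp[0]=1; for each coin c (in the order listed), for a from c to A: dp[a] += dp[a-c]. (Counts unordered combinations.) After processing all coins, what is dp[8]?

3

after  coin     0     1     2     3     4     5     6     7     8     9    10    11    12    13    14    15
          1     1     1     1     1     1     1     1     1     1     1     1     1     1     1     1     1
          5     1     1     1     1     1     2     2     2     2     2     3     3     3     3     3     4
          6     1     1     1     1     1     2     3     3     3     3     4     5     6     6     6     7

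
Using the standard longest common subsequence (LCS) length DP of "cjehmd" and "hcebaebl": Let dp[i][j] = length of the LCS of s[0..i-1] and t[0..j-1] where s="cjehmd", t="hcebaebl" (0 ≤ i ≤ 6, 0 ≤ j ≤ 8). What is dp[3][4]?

   ''  h  c  e  b  a  e  b  l
''  0  0  0  0  0  0  0  0  0
 c  0  0  1  1  1  1  1  1  1
 j  0  0  1  1  1  1  1  1  1
 e  0  0  1  2  2  2  2  2  2
 h  0  1  1  2  2  2  2  2  2
 m  0  1  1  2  2  2  2  2  2
 d  0  1  1  2  2  2  2  2  2

2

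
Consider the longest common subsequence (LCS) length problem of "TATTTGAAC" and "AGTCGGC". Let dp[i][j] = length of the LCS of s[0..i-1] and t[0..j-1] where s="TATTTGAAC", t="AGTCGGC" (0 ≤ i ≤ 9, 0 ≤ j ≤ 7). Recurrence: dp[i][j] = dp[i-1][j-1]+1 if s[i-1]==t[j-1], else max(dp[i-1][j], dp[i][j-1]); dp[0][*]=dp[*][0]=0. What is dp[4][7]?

   ''  A  G  T  C  G  G  C
''  0  0  0  0  0  0  0  0
 T  0  0  0  1  1  1  1  1
 A  0  1  1  1  1  1  1  1
 T  0  1  1  2  2  2  2  2
 T  0  1  1  2  2  2  2  2
 T  0  1  1  2  2  2  2  2
 G  0  1  2  2  2  3  3  3
 A  0  1  2  2  2  3  3  3
 A  0  1  2  2  2  3  3  3
 C  0  1  2  2  3  3  3  4

2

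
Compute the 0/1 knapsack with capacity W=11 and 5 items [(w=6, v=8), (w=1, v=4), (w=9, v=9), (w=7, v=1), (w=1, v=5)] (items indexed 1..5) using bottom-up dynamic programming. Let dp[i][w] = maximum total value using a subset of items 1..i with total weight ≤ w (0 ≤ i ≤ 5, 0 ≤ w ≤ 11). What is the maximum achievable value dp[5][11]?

18

i\w   0   1   2   3   4   5   6   7   8   9  10  11
  0   0   0   0   0   0   0   0   0   0   0   0   0
  1   0   0   0   0   0   0   8   8   8   8   8   8
  2   0   4   4   4   4   4   8  12  12  12  12  12
  3   0   4   4   4   4   4   8  12  12  12  13  13
  4   0   4   4   4   4   4   8  12  12  12  13  13
  5   0   5   9   9   9   9   9  13  17  17  17  18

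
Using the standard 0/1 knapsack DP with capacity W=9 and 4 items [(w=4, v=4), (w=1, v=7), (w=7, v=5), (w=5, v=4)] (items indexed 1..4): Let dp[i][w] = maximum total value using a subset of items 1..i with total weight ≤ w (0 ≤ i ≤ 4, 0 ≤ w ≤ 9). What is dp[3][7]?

11

i\w   0   1   2   3   4   5   6   7   8   9
  0   0   0   0   0   0   0   0   0   0   0
  1   0   0   0   0   4   4   4   4   4   4
  2   0   7   7   7   7  11  11  11  11  11
  3   0   7   7   7   7  11  11  11  12  12
  4   0   7   7   7   7  11  11  11  12  12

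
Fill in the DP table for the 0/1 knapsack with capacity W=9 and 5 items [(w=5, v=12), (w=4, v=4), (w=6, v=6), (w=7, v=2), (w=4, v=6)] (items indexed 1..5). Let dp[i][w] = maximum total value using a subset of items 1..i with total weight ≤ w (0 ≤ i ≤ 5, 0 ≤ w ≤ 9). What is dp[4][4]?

4

i\w   0   1   2   3   4   5   6   7   8   9
  0   0   0   0   0   0   0   0   0   0   0
  1   0   0   0   0   0  12  12  12  12  12
  2   0   0   0   0   4  12  12  12  12  16
  3   0   0   0   0   4  12  12  12  12  16
  4   0   0   0   0   4  12  12  12  12  16
  5   0   0   0   0   6  12  12  12  12  18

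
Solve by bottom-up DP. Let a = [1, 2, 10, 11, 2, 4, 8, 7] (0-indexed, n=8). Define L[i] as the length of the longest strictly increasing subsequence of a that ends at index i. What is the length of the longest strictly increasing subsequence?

   i    0    1    2    3    4    5    6    7
a[i]    1    2   10   11    2    4    8    7
L[i]    1    2    3    4    2    3    4    4

4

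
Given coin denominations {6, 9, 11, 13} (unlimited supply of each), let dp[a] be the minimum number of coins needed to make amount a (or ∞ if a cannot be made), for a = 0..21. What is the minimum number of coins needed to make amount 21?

3

 a  0  1  2  3  4  5  6  7  8  9 10 11 12 13 14 15 16 17 18 19 20 21
dp  0  -  -  -  -  -  1  -  -  1  -  1  2  1  -  2  -  2  2  2  2  3
(- denotes ∞ / unreachable)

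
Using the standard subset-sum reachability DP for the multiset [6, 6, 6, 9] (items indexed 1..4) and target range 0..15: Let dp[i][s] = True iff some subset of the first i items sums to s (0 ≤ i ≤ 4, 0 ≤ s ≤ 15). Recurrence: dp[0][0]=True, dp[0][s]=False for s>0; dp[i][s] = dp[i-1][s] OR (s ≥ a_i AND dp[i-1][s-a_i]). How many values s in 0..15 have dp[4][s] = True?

i\s   0   1   2   3   4   5   6   7   8   9  10  11  12  13  14  15
  0   T   F   F   F   F   F   F   F   F   F   F   F   F   F   F   F
  1   T   F   F   F   F   F   T   F   F   F   F   F   F   F   F   F
  2   T   F   F   F   F   F   T   F   F   F   F   F   T   F   F   F
  3   T   F   F   F   F   F   T   F   F   F   F   F   T   F   F   F
  4   T   F   F   F   F   F   T   F   F   T   F   F   T   F   F   T

5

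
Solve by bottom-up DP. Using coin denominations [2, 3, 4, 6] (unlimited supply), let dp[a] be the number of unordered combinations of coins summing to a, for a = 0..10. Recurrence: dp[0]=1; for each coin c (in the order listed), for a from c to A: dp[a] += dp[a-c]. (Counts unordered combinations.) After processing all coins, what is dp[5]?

1

after  coin     0     1     2     3     4     5     6     7     8     9    10
          2     1     0     1     0     1     0     1     0     1     0     1
          3     1     0     1     1     1     1     2     1     2     2     2
          4     1     0     1     1     2     1     3     2     4     3     5
          6     1     0     1     1     2     1     4     2     5     4     7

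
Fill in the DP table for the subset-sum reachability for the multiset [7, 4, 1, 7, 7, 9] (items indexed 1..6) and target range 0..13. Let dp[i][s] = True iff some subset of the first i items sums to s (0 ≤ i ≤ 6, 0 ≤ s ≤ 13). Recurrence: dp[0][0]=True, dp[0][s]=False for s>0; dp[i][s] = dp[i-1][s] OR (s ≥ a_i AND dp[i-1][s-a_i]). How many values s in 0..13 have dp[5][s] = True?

8

i\s   0   1   2   3   4   5   6   7   8   9  10  11  12  13
  0   T   F   F   F   F   F   F   F   F   F   F   F   F   F
  1   T   F   F   F   F   F   F   T   F   F   F   F   F   F
  2   T   F   F   F   T   F   F   T   F   F   F   T   F   F
  3   T   T   F   F   T   T   F   T   T   F   F   T   T   F
  4   T   T   F   F   T   T   F   T   T   F   F   T   T   F
  5   T   T   F   F   T   T   F   T   T   F   F   T   T   F
  6   T   T   F   F   T   T   F   T   T   T   T   T   T   T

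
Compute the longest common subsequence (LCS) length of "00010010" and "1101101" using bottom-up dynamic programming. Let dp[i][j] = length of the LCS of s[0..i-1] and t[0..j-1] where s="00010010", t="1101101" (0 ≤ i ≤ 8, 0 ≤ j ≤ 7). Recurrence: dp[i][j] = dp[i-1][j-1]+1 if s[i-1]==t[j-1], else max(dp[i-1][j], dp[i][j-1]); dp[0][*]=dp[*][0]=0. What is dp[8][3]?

3

   ''  1  1  0  1  1  0  1
''  0  0  0  0  0  0  0  0
 0  0  0  0  1  1  1  1  1
 0  0  0  0  1  1  1  2  2
 0  0  0  0  1  1  1  2  2
 1  0  1  1  1  2  2  2  3
 0  0  1  1  2  2  2  3  3
 0  0  1  1  2  2  2  3  3
 1  0  1  2  2  3  3  3  4
 0  0  1  2  3  3  3  4  4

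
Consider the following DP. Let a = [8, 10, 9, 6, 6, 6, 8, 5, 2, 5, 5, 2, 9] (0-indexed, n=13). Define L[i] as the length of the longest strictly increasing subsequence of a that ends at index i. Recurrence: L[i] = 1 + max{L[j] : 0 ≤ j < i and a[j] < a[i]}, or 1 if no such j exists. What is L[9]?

2

   i    0    1    2    3    4    5    6    7    8    9   10   11   12
a[i]    8   10    9    6    6    6    8    5    2    5    5    2    9
L[i]    1    2    2    1    1    1    2    1    1    2    2    1    3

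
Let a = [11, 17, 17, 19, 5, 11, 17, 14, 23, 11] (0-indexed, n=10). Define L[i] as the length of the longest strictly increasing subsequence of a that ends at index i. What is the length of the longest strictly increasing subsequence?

   i    0    1    2    3    4    5    6    7    8    9
a[i]   11   17   17   19    5   11   17   14   23   11
L[i]    1    2    2    3    1    2    3    3    4    2

4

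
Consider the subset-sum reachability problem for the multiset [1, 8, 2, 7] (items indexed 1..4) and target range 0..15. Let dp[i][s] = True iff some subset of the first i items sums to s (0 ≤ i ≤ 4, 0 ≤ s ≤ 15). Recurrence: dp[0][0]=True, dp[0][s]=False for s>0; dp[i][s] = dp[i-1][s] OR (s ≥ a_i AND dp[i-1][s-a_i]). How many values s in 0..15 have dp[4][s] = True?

i\s   0   1   2   3   4   5   6   7   8   9  10  11  12  13  14  15
  0   T   F   F   F   F   F   F   F   F   F   F   F   F   F   F   F
  1   T   T   F   F   F   F   F   F   F   F   F   F   F   F   F   F
  2   T   T   F   F   F   F   F   F   T   T   F   F   F   F   F   F
  3   T   T   T   T   F   F   F   F   T   T   T   T   F   F   F   F
  4   T   T   T   T   F   F   F   T   T   T   T   T   F   F   F   T

10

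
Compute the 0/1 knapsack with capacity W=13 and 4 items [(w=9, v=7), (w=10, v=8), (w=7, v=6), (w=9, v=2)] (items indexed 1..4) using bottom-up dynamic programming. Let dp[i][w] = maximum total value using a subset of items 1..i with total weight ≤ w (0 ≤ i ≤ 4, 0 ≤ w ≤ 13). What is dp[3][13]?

8

i\w   0   1   2   3   4   5   6   7   8   9  10  11  12  13
  0   0   0   0   0   0   0   0   0   0   0   0   0   0   0
  1   0   0   0   0   0   0   0   0   0   7   7   7   7   7
  2   0   0   0   0   0   0   0   0   0   7   8   8   8   8
  3   0   0   0   0   0   0   0   6   6   7   8   8   8   8
  4   0   0   0   0   0   0   0   6   6   7   8   8   8   8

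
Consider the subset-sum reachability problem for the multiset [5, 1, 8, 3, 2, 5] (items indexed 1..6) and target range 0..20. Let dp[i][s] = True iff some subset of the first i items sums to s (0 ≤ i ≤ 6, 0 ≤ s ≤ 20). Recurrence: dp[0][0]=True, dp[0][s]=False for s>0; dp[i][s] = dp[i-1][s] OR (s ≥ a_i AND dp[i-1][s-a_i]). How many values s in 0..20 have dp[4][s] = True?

14

i\s   0   1   2   3   4   5   6   7   8   9  10  11  12  13  14  15  16  17  18  19  20
  0   T   F   F   F   F   F   F   F   F   F   F   F   F   F   F   F   F   F   F   F   F
  1   T   F   F   F   F   T   F   F   F   F   F   F   F   F   F   F   F   F   F   F   F
  2   T   T   F   F   F   T   T   F   F   F   F   F   F   F   F   F   F   F   F   F   F
  3   T   T   F   F   F   T   T   F   T   T   F   F   F   T   T   F   F   F   F   F   F
  4   T   T   F   T   T   T   T   F   T   T   F   T   T   T   T   F   T   T   F   F   F
  5   T   T   T   T   T   T   T   T   T   T   T   T   T   T   T   T   T   T   T   T   F
  6   T   T   T   T   T   T   T   T   T   T   T   T   T   T   T   T   T   T   T   T   T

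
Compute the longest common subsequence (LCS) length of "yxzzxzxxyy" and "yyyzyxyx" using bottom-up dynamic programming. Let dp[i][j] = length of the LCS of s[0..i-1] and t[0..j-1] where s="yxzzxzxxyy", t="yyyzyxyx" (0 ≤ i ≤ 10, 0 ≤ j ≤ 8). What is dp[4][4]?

   ''  y  y  y  z  y  x  y  x
''  0  0  0  0  0  0  0  0  0
 y  0  1  1  1  1  1  1  1  1
 x  0  1  1  1  1  1  2  2  2
 z  0  1  1  1  2  2  2  2  2
 z  0  1  1  1  2  2  2  2  2
 x  0  1  1  1  2  2  3  3  3
 z  0  1  1  1  2  2  3  3  3
 x  0  1  1  1  2  2  3  3  4
 x  0  1  1  1  2  2  3  3  4
 y  0  1  2  2  2  3  3  4  4
 y  0  1  2  3  3  3  3  4  4

2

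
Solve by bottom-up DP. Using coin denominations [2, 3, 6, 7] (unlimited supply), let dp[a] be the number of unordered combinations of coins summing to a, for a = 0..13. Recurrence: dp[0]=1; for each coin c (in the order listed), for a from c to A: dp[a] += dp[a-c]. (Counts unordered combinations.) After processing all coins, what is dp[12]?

7

after  coin     0     1     2     3     4     5     6     7     8     9    10    11    12    13
          2     1     0     1     0     1     0     1     0     1     0     1     0     1     0
          3     1     0     1     1     1     1     2     1     2     2     2     2     3     2
          6     1     0     1     1     1     1     3     1     3     3     3     3     6     3
          7     1     0     1     1     1     1     3     2     3     4     4     4     7     6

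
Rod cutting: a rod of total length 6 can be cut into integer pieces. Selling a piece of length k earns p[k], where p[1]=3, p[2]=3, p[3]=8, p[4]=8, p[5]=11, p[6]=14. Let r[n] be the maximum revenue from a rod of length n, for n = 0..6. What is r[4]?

   n    0    1    2    3    4    5    6
r[n]    0    3    6    9   12   15   18

12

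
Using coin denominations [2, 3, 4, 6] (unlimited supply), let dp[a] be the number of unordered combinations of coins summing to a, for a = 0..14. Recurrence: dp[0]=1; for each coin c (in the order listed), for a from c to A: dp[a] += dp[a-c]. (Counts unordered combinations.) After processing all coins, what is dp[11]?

after  coin     0     1     2     3     4     5     6     7     8     9    10    11    12    13    14
          2     1     0     1     0     1     0     1     0     1     0     1     0     1     0     1
          3     1     0     1     1     1     1     2     1     2     2     2     2     3     2     3
          4     1     0     1     1     2     1     3     2     4     3     5     4     7     5     8
          6     1     0     1     1     2     1     4     2     5     4     7     5    11     7    13

5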